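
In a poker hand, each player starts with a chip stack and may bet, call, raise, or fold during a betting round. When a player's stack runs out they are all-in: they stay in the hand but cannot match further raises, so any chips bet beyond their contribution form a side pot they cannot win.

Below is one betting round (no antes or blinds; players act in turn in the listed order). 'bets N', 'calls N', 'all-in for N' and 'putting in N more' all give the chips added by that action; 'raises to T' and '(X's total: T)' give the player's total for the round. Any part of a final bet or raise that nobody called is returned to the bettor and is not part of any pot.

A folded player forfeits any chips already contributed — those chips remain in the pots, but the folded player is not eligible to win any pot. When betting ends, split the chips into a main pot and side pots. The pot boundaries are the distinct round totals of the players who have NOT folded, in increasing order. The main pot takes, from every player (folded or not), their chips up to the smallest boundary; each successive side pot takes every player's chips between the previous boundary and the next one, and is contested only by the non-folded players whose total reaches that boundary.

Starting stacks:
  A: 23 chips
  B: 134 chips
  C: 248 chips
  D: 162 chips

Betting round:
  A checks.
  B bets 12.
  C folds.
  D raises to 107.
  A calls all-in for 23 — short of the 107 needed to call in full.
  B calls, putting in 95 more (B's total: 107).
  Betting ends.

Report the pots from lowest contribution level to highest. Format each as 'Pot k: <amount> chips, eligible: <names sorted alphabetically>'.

Pot 1: 69 chips, eligible: A, B, D
Pot 2: 168 chips, eligible: B, D

Derivation:
Contributions: A=23, B=107, D=107
Folded: C
Pot levels (distinct totals of non-folded players): 23, 107
Layer 1-23: 23 each from A, B, D = 23*3 = 69 chips; eligible A, B, D
Layer 24-107: 84 each from B, D = 84*2 = 168 chips; eligible B, D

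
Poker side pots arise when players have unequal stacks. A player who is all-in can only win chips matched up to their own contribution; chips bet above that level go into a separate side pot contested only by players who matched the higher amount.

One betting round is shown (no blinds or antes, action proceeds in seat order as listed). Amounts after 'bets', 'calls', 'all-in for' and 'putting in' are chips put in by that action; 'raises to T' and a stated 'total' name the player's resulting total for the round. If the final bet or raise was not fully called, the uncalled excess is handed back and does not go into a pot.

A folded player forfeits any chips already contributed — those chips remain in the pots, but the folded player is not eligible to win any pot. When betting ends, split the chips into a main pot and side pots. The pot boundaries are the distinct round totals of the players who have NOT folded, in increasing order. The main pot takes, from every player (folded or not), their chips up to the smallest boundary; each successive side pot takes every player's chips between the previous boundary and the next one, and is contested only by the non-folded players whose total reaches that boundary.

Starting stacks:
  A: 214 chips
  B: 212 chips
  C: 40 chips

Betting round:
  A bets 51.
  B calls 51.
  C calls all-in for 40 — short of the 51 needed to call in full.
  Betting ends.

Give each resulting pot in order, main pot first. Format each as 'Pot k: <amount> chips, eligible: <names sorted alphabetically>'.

Contributions: A=51, B=51, C=40
Pot levels (distinct totals of non-folded players): 40, 51
Layer 1-40: 40 each from A, B, C = 40*3 = 120 chips; eligible A, B, C
Layer 41-51: 11 each from A, B = 11*2 = 22 chips; eligible A, B

Pot 1: 120 chips, eligible: A, B, C
Pot 2: 22 chips, eligible: A, B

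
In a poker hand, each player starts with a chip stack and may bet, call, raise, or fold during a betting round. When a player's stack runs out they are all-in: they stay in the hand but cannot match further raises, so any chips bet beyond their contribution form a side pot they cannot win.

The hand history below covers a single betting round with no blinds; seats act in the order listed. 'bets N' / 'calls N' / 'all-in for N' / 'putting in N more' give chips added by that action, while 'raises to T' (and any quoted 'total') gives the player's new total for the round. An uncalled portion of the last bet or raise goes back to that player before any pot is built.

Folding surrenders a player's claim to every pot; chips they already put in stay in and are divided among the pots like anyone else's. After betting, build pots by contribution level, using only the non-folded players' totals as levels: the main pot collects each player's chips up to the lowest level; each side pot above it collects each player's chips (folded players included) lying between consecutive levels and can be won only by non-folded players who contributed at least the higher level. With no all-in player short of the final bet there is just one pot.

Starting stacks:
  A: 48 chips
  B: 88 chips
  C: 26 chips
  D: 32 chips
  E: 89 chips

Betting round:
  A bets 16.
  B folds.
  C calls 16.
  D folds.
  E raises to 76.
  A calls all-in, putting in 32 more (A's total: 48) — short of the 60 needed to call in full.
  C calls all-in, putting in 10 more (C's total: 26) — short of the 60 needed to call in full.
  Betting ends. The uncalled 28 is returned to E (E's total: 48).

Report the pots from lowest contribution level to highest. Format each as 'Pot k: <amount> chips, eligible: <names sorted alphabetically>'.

Contributions (after 28 returned to E): A=48, C=26, E=48
Folded: B, D
Pot levels (distinct totals of non-folded players): 26, 48
Layer 1-26: 26 each from A, C, E = 26*3 = 78 chips; eligible A, C, E
Layer 27-48: 22 each from A, E = 22*2 = 44 chips; eligible A, E

Pot 1: 78 chips, eligible: A, C, E
Pot 2: 44 chips, eligible: A, E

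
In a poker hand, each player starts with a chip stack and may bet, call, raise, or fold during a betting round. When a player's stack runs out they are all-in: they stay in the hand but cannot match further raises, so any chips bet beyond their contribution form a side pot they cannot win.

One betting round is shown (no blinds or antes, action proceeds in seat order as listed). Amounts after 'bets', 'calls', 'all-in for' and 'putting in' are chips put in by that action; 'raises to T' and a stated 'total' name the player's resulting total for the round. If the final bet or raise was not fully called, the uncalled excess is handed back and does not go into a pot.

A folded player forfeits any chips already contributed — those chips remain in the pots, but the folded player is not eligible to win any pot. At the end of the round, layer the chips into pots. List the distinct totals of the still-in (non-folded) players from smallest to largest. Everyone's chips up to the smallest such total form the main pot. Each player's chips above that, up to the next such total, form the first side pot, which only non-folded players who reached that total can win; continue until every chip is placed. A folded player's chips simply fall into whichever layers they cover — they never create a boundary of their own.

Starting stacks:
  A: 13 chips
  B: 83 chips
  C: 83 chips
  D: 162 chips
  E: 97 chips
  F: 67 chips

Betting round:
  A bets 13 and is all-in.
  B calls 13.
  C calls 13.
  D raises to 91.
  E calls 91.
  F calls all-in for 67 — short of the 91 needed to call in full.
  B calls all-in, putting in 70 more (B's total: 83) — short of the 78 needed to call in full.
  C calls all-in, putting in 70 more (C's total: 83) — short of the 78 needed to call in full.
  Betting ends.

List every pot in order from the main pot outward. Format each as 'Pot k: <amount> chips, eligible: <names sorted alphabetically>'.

Pot 1: 78 chips, eligible: A, B, C, D, E, F
Pot 2: 270 chips, eligible: B, C, D, E, F
Pot 3: 64 chips, eligible: B, C, D, E
Pot 4: 16 chips, eligible: D, E

Derivation:
Contributions: A=13, B=83, C=83, D=91, E=91, F=67
Pot levels (distinct totals of non-folded players): 13, 67, 83, 91
Layer 1-13: 13 each from A, B, C, D, E, F = 13*6 = 78 chips; eligible A, B, C, D, E, F
Layer 14-67: 54 each from B, C, D, E, F = 54*5 = 270 chips; eligible B, C, D, E, F
Layer 68-83: 16 each from B, C, D, E = 16*4 = 64 chips; eligible B, C, D, E
Layer 84-91: 8 each from D, E = 8*2 = 16 chips; eligible D, E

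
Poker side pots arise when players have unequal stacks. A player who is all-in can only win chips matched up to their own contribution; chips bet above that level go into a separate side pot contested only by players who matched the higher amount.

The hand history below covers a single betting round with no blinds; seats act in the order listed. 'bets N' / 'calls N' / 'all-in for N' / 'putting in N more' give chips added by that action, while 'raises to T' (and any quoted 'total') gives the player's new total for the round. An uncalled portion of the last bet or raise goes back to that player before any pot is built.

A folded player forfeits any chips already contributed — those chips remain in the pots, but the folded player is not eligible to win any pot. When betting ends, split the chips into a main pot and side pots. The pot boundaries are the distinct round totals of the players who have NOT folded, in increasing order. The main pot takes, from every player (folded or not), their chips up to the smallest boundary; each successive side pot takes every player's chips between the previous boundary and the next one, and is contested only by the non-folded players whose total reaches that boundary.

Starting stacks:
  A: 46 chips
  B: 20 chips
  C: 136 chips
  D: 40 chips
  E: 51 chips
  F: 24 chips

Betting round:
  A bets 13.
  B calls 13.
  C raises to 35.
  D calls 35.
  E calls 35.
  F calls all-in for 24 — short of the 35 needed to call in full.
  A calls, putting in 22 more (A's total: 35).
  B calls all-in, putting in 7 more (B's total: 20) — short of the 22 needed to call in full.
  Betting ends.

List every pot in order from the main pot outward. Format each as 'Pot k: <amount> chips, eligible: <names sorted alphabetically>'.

Pot 1: 120 chips, eligible: A, B, C, D, E, F
Pot 2: 20 chips, eligible: A, C, D, E, F
Pot 3: 44 chips, eligible: A, C, D, E

Derivation:
Contributions: A=35, B=20, C=35, D=35, E=35, F=24
Pot levels (distinct totals of non-folded players): 20, 24, 35
Layer 1-20: 20 each from A, B, C, D, E, F = 20*6 = 120 chips; eligible A, B, C, D, E, F
Layer 21-24: 4 each from A, C, D, E, F = 4*5 = 20 chips; eligible A, C, D, E, F
Layer 25-35: 11 each from A, C, D, E = 11*4 = 44 chips; eligible A, C, D, E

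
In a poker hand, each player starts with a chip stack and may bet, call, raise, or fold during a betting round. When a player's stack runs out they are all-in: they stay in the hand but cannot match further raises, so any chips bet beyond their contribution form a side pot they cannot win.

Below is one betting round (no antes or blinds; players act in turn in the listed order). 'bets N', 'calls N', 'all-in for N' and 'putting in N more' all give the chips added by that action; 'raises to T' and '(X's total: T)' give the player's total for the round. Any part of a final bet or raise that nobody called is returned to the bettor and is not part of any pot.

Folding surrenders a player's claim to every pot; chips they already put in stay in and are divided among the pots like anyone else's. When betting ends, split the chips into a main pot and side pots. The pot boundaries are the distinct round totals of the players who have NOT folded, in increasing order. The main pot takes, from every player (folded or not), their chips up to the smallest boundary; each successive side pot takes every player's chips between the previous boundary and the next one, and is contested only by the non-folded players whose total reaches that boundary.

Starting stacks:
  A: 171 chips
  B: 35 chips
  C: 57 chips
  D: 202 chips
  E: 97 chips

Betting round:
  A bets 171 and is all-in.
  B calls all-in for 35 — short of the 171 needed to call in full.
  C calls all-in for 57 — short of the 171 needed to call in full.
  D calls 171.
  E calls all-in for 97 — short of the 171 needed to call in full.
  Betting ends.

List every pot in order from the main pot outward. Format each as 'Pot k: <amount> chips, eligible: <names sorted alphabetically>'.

Pot 1: 175 chips, eligible: A, B, C, D, E
Pot 2: 88 chips, eligible: A, C, D, E
Pot 3: 120 chips, eligible: A, D, E
Pot 4: 148 chips, eligible: A, D

Derivation:
Contributions: A=171, B=35, C=57, D=171, E=97
Pot levels (distinct totals of non-folded players): 35, 57, 97, 171
Layer 1-35: 35 each from A, B, C, D, E = 35*5 = 175 chips; eligible A, B, C, D, E
Layer 36-57: 22 each from A, C, D, E = 22*4 = 88 chips; eligible A, C, D, E
Layer 58-97: 40 each from A, D, E = 40*3 = 120 chips; eligible A, D, E
Layer 98-171: 74 each from A, D = 74*2 = 148 chips; eligible A, D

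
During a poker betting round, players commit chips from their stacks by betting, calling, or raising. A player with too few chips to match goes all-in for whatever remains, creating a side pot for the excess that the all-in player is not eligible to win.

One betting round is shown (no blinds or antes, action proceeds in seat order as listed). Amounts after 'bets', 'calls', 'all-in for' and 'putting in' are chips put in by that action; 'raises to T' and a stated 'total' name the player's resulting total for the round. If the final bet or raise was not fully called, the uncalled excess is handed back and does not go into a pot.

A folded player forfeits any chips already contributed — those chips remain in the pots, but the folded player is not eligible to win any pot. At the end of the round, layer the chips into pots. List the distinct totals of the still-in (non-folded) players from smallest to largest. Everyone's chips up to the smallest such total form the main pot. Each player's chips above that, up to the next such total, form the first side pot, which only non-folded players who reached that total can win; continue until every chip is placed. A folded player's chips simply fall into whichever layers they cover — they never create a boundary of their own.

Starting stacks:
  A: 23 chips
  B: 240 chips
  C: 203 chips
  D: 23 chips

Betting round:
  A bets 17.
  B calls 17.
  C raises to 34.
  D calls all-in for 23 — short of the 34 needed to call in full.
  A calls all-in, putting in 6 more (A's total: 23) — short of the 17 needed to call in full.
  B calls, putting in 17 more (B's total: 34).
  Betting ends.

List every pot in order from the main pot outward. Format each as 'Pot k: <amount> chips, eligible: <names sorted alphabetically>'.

Pot 1: 92 chips, eligible: A, B, C, D
Pot 2: 22 chips, eligible: B, C

Derivation:
Contributions: A=23, B=34, C=34, D=23
Pot levels (distinct totals of non-folded players): 23, 34
Layer 1-23: 23 each from A, B, C, D = 23*4 = 92 chips; eligible A, B, C, D
Layer 24-34: 11 each from B, C = 11*2 = 22 chips; eligible B, C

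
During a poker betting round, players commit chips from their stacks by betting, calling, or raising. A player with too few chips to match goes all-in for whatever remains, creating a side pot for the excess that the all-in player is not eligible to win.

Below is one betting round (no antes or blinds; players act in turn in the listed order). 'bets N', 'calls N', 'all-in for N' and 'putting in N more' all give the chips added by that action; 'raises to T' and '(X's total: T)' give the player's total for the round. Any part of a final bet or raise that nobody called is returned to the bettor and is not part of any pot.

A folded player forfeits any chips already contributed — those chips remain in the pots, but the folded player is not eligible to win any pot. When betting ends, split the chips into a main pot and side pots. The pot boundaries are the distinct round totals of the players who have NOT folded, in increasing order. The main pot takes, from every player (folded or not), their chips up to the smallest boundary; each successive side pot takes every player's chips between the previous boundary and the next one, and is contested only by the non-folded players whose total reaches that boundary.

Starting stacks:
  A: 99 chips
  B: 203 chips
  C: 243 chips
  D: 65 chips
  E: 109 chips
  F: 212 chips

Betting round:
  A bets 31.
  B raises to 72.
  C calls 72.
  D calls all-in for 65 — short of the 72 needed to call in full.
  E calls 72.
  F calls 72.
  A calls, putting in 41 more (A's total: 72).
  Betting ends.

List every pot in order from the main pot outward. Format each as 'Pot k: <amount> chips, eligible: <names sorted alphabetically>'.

Contributions: A=72, B=72, C=72, D=65, E=72, F=72
Pot levels (distinct totals of non-folded players): 65, 72
Layer 1-65: 65 each from A, B, C, D, E, F = 65*6 = 390 chips; eligible A, B, C, D, E, F
Layer 66-72: 7 each from A, B, C, E, F = 7*5 = 35 chips; eligible A, B, C, E, F

Pot 1: 390 chips, eligible: A, B, C, D, E, F
Pot 2: 35 chips, eligible: A, B, C, E, F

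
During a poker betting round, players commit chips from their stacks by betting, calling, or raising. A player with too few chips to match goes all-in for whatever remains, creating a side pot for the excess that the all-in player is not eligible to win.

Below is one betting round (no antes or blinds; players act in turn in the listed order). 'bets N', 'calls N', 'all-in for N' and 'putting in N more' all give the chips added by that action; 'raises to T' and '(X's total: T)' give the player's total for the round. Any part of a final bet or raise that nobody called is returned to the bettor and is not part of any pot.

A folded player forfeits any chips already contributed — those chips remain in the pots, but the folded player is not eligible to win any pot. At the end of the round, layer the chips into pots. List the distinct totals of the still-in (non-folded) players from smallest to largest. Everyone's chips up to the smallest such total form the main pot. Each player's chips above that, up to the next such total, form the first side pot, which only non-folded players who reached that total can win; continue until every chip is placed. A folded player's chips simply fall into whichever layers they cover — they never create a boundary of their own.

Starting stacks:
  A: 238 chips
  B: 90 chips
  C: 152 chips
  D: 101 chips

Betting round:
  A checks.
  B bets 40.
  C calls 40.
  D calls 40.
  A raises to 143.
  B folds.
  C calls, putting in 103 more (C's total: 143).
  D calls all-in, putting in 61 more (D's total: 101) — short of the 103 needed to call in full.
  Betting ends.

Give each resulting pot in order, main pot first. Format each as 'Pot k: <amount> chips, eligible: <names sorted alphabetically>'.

Pot 1: 343 chips, eligible: A, C, D
Pot 2: 84 chips, eligible: A, C

Derivation:
Contributions: A=143, B=40, C=143, D=101
Folded: B
Pot levels (distinct totals of non-folded players): 101, 143
Layer 1-101: A 101 + B 40 + C 101 + D 101 = 343 chips; eligible A, C, D
Layer 102-143: 42 each from A, C = 42*2 = 84 chips; eligible A, C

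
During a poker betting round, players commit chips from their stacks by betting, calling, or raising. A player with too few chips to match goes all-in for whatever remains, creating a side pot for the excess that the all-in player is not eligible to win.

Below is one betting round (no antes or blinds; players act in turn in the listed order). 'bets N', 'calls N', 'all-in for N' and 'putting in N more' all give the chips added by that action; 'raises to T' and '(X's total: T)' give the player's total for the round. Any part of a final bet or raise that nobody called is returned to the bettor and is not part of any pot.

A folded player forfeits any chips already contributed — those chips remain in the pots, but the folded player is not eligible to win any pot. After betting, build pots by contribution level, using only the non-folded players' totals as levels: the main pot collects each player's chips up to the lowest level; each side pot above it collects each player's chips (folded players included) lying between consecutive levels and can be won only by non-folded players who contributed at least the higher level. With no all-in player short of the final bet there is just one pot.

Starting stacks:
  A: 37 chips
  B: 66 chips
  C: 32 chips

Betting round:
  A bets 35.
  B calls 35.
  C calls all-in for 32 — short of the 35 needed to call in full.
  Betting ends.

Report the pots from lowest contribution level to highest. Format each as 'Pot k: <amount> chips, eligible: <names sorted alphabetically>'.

Pot 1: 96 chips, eligible: A, B, C
Pot 2: 6 chips, eligible: A, B

Derivation:
Contributions: A=35, B=35, C=32
Pot levels (distinct totals of non-folded players): 32, 35
Layer 1-32: 32 each from A, B, C = 32*3 = 96 chips; eligible A, B, C
Layer 33-35: 3 each from A, B = 3*2 = 6 chips; eligible A, B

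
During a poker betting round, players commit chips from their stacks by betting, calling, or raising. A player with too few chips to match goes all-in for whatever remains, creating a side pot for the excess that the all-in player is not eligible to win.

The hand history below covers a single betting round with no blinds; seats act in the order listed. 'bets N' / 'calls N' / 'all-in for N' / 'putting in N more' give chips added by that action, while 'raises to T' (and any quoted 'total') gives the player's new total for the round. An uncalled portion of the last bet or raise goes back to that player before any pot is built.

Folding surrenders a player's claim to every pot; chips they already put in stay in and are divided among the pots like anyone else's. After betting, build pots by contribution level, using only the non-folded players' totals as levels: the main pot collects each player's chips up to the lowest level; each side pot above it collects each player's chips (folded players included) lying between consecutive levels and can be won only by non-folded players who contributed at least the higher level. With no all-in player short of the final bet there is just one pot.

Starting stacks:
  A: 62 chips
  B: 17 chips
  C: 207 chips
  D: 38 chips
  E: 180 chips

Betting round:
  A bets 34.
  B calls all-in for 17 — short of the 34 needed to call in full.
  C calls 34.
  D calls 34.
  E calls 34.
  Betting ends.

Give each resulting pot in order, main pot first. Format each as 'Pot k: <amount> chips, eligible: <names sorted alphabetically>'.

Contributions: A=34, B=17, C=34, D=34, E=34
Pot levels (distinct totals of non-folded players): 17, 34
Layer 1-17: 17 each from A, B, C, D, E = 17*5 = 85 chips; eligible A, B, C, D, E
Layer 18-34: 17 each from A, C, D, E = 17*4 = 68 chips; eligible A, C, D, E

Pot 1: 85 chips, eligible: A, B, C, D, E
Pot 2: 68 chips, eligible: A, C, D, E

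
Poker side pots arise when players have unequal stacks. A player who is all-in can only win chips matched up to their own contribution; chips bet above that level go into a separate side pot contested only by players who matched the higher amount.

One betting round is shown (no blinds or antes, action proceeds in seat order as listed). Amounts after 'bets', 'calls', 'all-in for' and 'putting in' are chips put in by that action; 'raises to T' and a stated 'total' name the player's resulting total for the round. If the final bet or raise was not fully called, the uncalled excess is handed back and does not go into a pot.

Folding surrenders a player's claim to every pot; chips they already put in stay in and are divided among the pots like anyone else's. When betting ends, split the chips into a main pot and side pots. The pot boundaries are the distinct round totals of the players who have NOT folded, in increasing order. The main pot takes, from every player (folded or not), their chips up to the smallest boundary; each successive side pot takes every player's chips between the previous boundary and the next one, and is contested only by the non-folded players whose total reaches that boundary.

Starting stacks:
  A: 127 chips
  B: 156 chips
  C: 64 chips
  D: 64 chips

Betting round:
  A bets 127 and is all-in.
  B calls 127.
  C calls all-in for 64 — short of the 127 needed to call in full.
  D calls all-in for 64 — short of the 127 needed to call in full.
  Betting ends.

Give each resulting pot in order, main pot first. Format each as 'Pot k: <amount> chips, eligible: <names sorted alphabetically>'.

Contributions: A=127, B=127, C=64, D=64
Pot levels (distinct totals of non-folded players): 64, 127
Layer 1-64: 64 each from A, B, C, D = 64*4 = 256 chips; eligible A, B, C, D
Layer 65-127: 63 each from A, B = 63*2 = 126 chips; eligible A, B

Pot 1: 256 chips, eligible: A, B, C, D
Pot 2: 126 chips, eligible: A, B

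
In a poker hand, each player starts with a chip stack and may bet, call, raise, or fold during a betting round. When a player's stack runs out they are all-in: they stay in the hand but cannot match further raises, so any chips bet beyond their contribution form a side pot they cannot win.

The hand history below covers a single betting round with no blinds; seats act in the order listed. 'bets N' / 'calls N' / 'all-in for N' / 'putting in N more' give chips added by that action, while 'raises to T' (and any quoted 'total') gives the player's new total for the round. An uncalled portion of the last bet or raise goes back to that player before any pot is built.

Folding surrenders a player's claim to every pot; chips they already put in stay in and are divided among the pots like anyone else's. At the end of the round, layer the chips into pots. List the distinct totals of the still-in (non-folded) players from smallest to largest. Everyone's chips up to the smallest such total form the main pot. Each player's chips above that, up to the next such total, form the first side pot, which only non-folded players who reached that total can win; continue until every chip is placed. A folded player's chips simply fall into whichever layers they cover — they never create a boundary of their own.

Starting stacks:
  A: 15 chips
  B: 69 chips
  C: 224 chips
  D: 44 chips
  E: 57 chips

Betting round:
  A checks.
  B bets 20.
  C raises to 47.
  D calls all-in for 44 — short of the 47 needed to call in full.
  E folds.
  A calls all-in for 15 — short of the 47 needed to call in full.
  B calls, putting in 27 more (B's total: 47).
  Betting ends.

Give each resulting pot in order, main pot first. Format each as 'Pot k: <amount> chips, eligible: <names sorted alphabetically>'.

Contributions: A=15, B=47, C=47, D=44
Folded: E
Pot levels (distinct totals of non-folded players): 15, 44, 47
Layer 1-15: 15 each from A, B, C, D = 15*4 = 60 chips; eligible A, B, C, D
Layer 16-44: 29 each from B, C, D = 29*3 = 87 chips; eligible B, C, D
Layer 45-47: 3 each from B, C = 3*2 = 6 chips; eligible B, C

Pot 1: 60 chips, eligible: A, B, C, D
Pot 2: 87 chips, eligible: B, C, D
Pot 3: 6 chips, eligible: B, C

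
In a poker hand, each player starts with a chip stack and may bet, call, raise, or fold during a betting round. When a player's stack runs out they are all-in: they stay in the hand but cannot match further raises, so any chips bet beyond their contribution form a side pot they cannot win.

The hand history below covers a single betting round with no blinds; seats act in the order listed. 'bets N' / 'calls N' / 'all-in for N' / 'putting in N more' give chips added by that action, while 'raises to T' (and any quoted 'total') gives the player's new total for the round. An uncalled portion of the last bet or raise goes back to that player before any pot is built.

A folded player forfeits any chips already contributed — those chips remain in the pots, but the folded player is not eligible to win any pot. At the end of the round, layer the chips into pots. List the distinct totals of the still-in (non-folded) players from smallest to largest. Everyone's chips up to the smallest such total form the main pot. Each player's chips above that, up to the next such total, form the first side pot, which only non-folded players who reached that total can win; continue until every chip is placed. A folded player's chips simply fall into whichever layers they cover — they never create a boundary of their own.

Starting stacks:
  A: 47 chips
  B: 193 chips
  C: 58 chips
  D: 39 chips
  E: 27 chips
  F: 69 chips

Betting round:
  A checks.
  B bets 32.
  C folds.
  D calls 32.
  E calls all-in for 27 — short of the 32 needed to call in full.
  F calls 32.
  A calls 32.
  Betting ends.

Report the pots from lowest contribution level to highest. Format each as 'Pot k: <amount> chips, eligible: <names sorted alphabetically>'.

Pot 1: 135 chips, eligible: A, B, D, E, F
Pot 2: 20 chips, eligible: A, B, D, F

Derivation:
Contributions: A=32, B=32, D=32, E=27, F=32
Folded: C
Pot levels (distinct totals of non-folded players): 27, 32
Layer 1-27: 27 each from A, B, D, E, F = 27*5 = 135 chips; eligible A, B, D, E, F
Layer 28-32: 5 each from A, B, D, F = 5*4 = 20 chips; eligible A, B, D, F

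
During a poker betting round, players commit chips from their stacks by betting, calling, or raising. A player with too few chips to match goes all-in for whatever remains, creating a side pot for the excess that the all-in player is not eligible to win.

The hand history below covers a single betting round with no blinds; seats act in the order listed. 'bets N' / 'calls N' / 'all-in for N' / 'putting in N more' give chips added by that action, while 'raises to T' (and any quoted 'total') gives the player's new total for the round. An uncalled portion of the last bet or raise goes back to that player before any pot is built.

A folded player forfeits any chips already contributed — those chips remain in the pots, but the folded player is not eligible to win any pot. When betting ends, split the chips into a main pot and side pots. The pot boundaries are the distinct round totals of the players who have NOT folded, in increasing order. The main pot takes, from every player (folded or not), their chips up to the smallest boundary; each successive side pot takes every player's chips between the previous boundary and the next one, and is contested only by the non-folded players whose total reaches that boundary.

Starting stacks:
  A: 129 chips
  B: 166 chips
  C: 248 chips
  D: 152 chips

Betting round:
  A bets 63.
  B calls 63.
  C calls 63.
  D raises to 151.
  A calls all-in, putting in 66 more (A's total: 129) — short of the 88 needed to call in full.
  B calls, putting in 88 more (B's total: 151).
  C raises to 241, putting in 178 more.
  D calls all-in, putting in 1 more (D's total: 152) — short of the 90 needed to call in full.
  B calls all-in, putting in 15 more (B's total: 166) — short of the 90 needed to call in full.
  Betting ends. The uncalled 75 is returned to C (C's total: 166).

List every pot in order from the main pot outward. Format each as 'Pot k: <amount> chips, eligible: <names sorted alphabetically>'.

Pot 1: 516 chips, eligible: A, B, C, D
Pot 2: 69 chips, eligible: B, C, D
Pot 3: 28 chips, eligible: B, C

Derivation:
Contributions (after 75 returned to C): A=129, B=166, C=166, D=152
Pot levels (distinct totals of non-folded players): 129, 152, 166
Layer 1-129: 129 each from A, B, C, D = 129*4 = 516 chips; eligible A, B, C, D
Layer 130-152: 23 each from B, C, D = 23*3 = 69 chips; eligible B, C, D
Layer 153-166: 14 each from B, C = 14*2 = 28 chips; eligible B, C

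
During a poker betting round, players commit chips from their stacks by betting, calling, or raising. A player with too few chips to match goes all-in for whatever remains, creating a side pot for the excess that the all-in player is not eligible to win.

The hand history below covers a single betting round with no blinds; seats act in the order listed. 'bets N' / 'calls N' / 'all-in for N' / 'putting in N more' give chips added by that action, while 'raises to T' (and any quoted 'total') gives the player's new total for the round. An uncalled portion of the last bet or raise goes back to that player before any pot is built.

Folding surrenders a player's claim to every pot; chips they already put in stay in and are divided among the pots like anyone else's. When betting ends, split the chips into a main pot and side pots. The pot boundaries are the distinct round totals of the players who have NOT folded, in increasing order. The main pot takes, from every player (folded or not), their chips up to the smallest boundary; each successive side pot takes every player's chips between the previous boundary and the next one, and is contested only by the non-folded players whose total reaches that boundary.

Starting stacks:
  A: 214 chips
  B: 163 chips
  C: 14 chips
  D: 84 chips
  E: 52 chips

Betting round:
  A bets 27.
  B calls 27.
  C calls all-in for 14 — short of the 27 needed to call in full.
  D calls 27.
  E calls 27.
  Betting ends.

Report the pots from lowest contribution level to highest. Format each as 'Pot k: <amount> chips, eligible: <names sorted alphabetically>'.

Contributions: A=27, B=27, C=14, D=27, E=27
Pot levels (distinct totals of non-folded players): 14, 27
Layer 1-14: 14 each from A, B, C, D, E = 14*5 = 70 chips; eligible A, B, C, D, E
Layer 15-27: 13 each from A, B, D, E = 13*4 = 52 chips; eligible A, B, D, E

Pot 1: 70 chips, eligible: A, B, C, D, E
Pot 2: 52 chips, eligible: A, B, D, E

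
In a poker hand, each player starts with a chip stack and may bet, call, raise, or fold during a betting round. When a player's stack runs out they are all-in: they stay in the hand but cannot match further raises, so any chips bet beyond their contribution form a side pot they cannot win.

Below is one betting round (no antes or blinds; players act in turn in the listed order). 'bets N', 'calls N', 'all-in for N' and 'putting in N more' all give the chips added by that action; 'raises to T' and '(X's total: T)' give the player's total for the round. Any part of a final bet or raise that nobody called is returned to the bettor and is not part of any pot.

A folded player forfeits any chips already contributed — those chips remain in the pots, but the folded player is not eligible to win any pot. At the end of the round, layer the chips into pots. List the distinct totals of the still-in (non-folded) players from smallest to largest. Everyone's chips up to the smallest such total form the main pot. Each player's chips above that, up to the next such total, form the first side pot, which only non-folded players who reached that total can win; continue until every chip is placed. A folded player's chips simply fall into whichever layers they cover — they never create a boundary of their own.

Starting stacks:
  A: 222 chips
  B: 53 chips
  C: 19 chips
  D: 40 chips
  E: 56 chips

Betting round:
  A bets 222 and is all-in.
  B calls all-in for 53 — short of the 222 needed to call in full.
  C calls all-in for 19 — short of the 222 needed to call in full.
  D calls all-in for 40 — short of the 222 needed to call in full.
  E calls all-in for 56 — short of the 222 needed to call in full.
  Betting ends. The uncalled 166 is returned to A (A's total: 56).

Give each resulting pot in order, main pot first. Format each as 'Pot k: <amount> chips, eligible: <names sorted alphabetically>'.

Contributions (after 166 returned to A): A=56, B=53, C=19, D=40, E=56
Pot levels (distinct totals of non-folded players): 19, 40, 53, 56
Layer 1-19: 19 each from A, B, C, D, E = 19*5 = 95 chips; eligible A, B, C, D, E
Layer 20-40: 21 each from A, B, D, E = 21*4 = 84 chips; eligible A, B, D, E
Layer 41-53: 13 each from A, B, E = 13*3 = 39 chips; eligible A, B, E
Layer 54-56: 3 each from A, E = 3*2 = 6 chips; eligible A, E

Pot 1: 95 chips, eligible: A, B, C, D, E
Pot 2: 84 chips, eligible: A, B, D, E
Pot 3: 39 chips, eligible: A, B, E
Pot 4: 6 chips, eligible: A, E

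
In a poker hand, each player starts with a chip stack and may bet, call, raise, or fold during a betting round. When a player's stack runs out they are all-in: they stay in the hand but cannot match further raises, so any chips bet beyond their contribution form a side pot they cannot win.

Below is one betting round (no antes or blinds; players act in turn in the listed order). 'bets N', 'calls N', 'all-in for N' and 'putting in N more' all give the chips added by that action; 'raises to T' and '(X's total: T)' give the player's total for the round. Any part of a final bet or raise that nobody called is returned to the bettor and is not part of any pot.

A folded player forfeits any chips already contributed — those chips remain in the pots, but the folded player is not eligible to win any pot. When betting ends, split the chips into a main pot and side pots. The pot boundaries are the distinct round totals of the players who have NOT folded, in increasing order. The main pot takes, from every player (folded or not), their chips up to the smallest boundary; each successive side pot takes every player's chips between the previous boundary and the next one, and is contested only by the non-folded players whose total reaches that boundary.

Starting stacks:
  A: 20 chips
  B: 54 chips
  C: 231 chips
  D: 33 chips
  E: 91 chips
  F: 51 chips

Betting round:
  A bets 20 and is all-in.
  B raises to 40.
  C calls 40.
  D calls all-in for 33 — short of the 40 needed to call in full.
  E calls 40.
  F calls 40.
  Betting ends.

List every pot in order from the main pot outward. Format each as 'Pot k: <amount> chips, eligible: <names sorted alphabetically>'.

Contributions: A=20, B=40, C=40, D=33, E=40, F=40
Pot levels (distinct totals of non-folded players): 20, 33, 40
Layer 1-20: 20 each from A, B, C, D, E, F = 20*6 = 120 chips; eligible A, B, C, D, E, F
Layer 21-33: 13 each from B, C, D, E, F = 13*5 = 65 chips; eligible B, C, D, E, F
Layer 34-40: 7 each from B, C, E, F = 7*4 = 28 chips; eligible B, C, E, F

Pot 1: 120 chips, eligible: A, B, C, D, E, F
Pot 2: 65 chips, eligible: B, C, D, E, F
Pot 3: 28 chips, eligible: B, C, E, F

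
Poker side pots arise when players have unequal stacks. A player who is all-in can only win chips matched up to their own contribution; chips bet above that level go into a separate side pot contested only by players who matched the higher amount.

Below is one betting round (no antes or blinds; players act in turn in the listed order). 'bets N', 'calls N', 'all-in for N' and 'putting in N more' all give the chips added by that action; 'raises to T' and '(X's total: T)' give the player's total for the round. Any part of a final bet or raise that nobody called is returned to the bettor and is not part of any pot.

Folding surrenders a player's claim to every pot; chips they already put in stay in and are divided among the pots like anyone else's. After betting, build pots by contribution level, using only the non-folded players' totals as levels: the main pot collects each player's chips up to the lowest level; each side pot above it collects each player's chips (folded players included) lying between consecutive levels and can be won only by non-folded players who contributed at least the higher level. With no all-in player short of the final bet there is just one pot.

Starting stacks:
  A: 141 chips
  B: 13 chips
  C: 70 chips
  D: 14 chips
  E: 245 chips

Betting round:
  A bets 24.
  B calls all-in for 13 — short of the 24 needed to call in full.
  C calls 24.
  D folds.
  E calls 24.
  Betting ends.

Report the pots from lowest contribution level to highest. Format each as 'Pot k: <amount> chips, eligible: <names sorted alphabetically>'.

Contributions: A=24, B=13, C=24, E=24
Folded: D
Pot levels (distinct totals of non-folded players): 13, 24
Layer 1-13: 13 each from A, B, C, E = 13*4 = 52 chips; eligible A, B, C, E
Layer 14-24: 11 each from A, C, E = 11*3 = 33 chips; eligible A, C, E

Pot 1: 52 chips, eligible: A, B, C, E
Pot 2: 33 chips, eligible: A, C, E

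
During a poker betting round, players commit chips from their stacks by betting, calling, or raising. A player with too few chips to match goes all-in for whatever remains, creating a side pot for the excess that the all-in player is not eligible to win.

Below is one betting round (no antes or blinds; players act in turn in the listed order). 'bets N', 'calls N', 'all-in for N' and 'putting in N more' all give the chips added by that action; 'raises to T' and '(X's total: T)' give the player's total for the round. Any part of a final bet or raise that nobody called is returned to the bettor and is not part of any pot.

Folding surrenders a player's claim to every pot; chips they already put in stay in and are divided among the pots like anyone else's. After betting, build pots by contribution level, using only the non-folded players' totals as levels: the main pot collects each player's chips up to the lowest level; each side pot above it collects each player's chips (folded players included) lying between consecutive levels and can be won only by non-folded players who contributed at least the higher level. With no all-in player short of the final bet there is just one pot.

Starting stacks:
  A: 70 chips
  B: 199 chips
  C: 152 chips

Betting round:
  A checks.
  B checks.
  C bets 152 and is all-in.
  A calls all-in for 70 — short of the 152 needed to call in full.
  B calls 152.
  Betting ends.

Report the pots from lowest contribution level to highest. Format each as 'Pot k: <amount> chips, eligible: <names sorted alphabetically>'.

Contributions: A=70, B=152, C=152
Pot levels (distinct totals of non-folded players): 70, 152
Layer 1-70: 70 each from A, B, C = 70*3 = 210 chips; eligible A, B, C
Layer 71-152: 82 each from B, C = 82*2 = 164 chips; eligible B, C

Pot 1: 210 chips, eligible: A, B, C
Pot 2: 164 chips, eligible: B, C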